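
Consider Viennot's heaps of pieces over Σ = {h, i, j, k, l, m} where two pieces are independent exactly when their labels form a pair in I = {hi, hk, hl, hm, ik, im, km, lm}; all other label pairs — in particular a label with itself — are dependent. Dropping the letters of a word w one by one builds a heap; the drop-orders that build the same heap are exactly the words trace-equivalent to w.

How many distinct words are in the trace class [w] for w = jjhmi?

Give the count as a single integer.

drop 0:j onto floor
drop 1:j onto {0:j}
drop 2:h onto {1:j}
drop 3:m onto {1:j}
drop 4:i onto {1:j}
ground layer = {0:j}
drop-orders for the pieces not yet dropped (sum over which currently-grounded one goes next):
  1 to go: {2} 1  {3} 1  {4} 1
  2 to go: {2,3} 2  {2,4} 2  {3,4} 2
  3 to go: {2,3,4} 6
  if 0:j drops first: 6 orders

6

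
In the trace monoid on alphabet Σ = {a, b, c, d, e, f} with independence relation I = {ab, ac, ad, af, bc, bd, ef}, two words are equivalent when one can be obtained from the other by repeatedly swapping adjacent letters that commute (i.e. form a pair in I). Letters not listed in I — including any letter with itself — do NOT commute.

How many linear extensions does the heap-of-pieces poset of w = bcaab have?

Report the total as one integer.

drop 0:b onto floor
drop 1:c onto floor
drop 2:a onto floor
drop 3:a onto {2:a}
drop 4:b onto {0:b}
ground layer = {0:b, 1:c, 2:a}
drop-orders for the pieces not yet dropped (sum over which currently-grounded one goes next):
  1 to go: {1} 1  {3} 1  {4} 1
  2 to go: {0,4} 1  {1,3} 2  {1,4} 2  {2,3} 1  {3,4} 2
  3 to go: {0,1,4} 3  {0,3,4} 3  {1,2,3} 3  {1,3,4} 6  {2,3,4} 3
  if 0:b drops first: 12 orders
  if 1:c drops first: 6 orders
  if 2:a drops first: 12 orders
heap linearizations: 30

30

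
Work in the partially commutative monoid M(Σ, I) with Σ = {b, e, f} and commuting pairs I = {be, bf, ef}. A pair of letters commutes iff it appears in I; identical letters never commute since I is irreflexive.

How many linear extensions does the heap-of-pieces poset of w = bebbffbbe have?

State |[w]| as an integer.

#0=b has no predecessor
#1=e has no predecessor
#2=b depends on [0:b]
#3=b depends on [2:b]
#4=f has no predecessor
#5=f depends on [4:f]
#6=b depends on [3:b]
#7=b depends on [6:b]
#8=e depends on [1:e]
sources: [0:b, 1:e, 4:f]
N(rest) = Σ N(rest − s) over sources s of rest; N(one piece) = 1:
  size 1 → [5]=1  [7]=1  [8]=1
  size 2 → [1,8]=1  [4,5]=1  [5,7]=2  [5,8]=2  [6,7]=1  [7,8]=2
  size 3 → [1,5,8]=3  [1,7,8]=3  [3,6,7]=1  [4,5,7]=3  [4,5,8]=3  [5,6,7]=3  [5,7,8]=6  [6,7,8]=3
  size 4 → [1,4,5,8]=6  [1,5,7,8]=12  [1,6,7,8]=6  [2,3,6,7]=1  [3,5,6,7]=4  [3,6,7,8]=4  [4,5,6,7]=6  [4,5,7,8]=12  [5,6,7,8]=12
  size 5 → [0,2,3,6,7]=1  [1,3,6,7,8]=10  [1,4,5,7,8]=30  [1,5,6,7,8]=30  [2,3,5,6,7]=5  [2,3,6,7,8]=5  [3,4,5,6,7]=10  [3,5,6,7,8]=20  [4,5,6,7,8]=30
  size 6 → [0,2,3,5,6,7]=6  [0,2,3,6,7,8]=6  [1,2,3,6,7,8]=15  [1,3,5,6,7,8]=60  [1,4,5,6,7,8]=90  [2,3,4,5,6,7]=15  [2,3,5,6,7,8]=30  [3,4,5,6,7,8]=60
  size 7 → [0,1,2,3,6,7,8]=21  [0,2,3,4,5,6,7]=21  [0,2,3,5,6,7,8]=42  [1,2,3,5,6,7,8]=105  [1,3,4,5,6,7,8]=210  [2,3,4,5,6,7,8]=105
  first=0(b) contributes 420
  first=1(e) contributes 168
  first=4(f) contributes 168
|[w]| = 756

756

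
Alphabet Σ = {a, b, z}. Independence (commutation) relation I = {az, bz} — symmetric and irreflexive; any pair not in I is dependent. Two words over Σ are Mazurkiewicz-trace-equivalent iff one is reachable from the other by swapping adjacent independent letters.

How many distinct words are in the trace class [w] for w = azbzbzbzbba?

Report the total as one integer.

0(a) covers ∅
1(z) covers ∅
2(b) covers 0:a
3(z) covers 1:z
4(b) covers 2:b
5(z) covers 3:z
6(b) covers 4:b
7(z) covers 5:z
8(b) covers 6:b
9(b) covers 8:b
10(a) covers 9:b
floor of heap: 0:a, 1:z
completions by unplaced set U, small U first (add the entries for U minus each lowest piece of U):
  |U|=1: {7}:1  {10}:1
  |U|=2: {5,7}:1  {7,10}:2  {9,10}:1
  |U|=3: {3,5,7}:1  {5,7,10}:3  {7,9,10}:3  {8,9,10}:1
  |U|=4: {1,3,5,7}:1  {3,5,7,10}:4  {5,7,9,10}:6  {6,8,9,10}:1  {7,8,9,10}:4
  |U|=5: {1,3,5,7,10}:5  {3,5,7,9,10}:10  {4,6,8,9,10}:1  {5,7,8,9,10}:10  {6,7,8,9,10}:5
  |U|=6: {1,3,5,7,9,10}:15  {2,4,6,8,9,10}:1  {3,5,7,8,9,10}:20  {4,6,7,8,9,10}:6  {5,6,7,8,9,10}:15
  |U|=7: {0,2,4,6,8,9,10}:1  {1,3,5,7,8,9,10}:35  {2,4,6,7,8,9,10}:7  {3,5,6,7,8,9,10}:35  {4,5,6,7,8,9,10}:21
  |U|=8: {0,2,4,6,7,8,9,10}:8  {1,3,5,6,7,8,9,10}:70  {2,4,5,6,7,8,9,10}:28  {3,4,5,6,7,8,9,10}:56
  |U|=9: {0,2,4,5,6,7,8,9,10}:36  {1,3,4,5,6,7,8,9,10}:126  {2,3,4,5,6,7,8,9,10}:84
  start at 0(a): 210
  start at 1(z): 120
sum over floor = 330

330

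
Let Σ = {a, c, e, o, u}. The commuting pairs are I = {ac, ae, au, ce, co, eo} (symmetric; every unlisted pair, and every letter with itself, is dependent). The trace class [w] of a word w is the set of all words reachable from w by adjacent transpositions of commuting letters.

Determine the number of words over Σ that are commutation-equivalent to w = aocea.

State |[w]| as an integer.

20

0(a) covers ∅
1(o) covers 0:a
2(c) covers ∅
3(e) covers ∅
4(a) covers 1:o
floor of heap: 0:a, 2:c, 3:e
completions by unplaced set U, small U first (add the entries for U minus each lowest piece of U):
  |U|=1: {2}:1  {3}:1  {4}:1
  |U|=2: {1,4}:1  {2,3}:2  {2,4}:2  {3,4}:2
  |U|=3: {0,1,4}:1  {1,2,4}:3  {1,3,4}:3  {2,3,4}:6
  start at 0(a): 12
  start at 2(c): 4
  start at 3(e): 4
sum over floor = 20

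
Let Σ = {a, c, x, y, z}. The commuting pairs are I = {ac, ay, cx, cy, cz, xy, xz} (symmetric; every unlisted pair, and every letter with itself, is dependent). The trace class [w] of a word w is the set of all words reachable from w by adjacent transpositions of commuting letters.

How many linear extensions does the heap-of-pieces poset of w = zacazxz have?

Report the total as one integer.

drop 0:z onto floor
drop 1:a onto {0:z}
drop 2:c onto floor
drop 3:a onto {1:a}
drop 4:z onto {3:a}
drop 5:x onto {3:a}
drop 6:z onto {4:z}
ground layer = {0:z, 2:c}
drop-orders for the pieces not yet dropped (sum over which currently-grounded one goes next):
  1 to go: {2} 1  {5} 1  {6} 1
  2 to go: {2,5} 2  {2,6} 2  {4,6} 1  {5,6} 2
  3 to go: {2,4,6} 3  {2,5,6} 6  {4,5,6} 3
  4 to go: {2,4,5,6} 12  {3,4,5,6} 3
  5 to go: {1,3,4,5,6} 3  {2,3,4,5,6} 15
  if 0:z drops first: 18 orders
  if 2:c drops first: 3 orders
heap linearizations: 21

21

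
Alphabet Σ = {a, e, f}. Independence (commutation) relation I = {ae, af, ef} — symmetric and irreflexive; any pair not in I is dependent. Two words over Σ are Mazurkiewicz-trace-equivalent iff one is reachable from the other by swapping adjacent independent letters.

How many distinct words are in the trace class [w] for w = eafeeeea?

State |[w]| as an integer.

drop 0:e onto floor
drop 1:a onto floor
drop 2:f onto floor
drop 3:e onto {0:e}
drop 4:e onto {3:e}
drop 5:e onto {4:e}
drop 6:e onto {5:e}
drop 7:a onto {1:a}
ground layer = {0:e, 1:a, 2:f}
drop-orders for the pieces not yet dropped (sum over which currently-grounded one goes next):
  1 to go: {2} 1  {6} 1  {7} 1
  2 to go: {1,7} 1  {2,6} 2  {2,7} 2  {5,6} 1  {6,7} 2
  3 to go: {1,2,7} 3  {1,6,7} 3  {2,5,6} 3  {2,6,7} 6  {4,5,6} 1  {5,6,7} 3
  4 to go: {1,2,6,7} 12  {1,5,6,7} 6  {2,4,5,6} 4  {2,5,6,7} 12  {3,4,5,6} 1  {4,5,6,7} 4
  5 to go: {0,3,4,5,6} 1  {1,2,5,6,7} 30  {1,4,5,6,7} 10  {2,3,4,5,6} 5  {2,4,5,6,7} 20  {3,4,5,6,7} 5
  6 to go: {0,2,3,4,5,6} 6  {0,3,4,5,6,7} 6  {1,2,4,5,6,7} 60  {1,3,4,5,6,7} 15  {2,3,4,5,6,7} 30
  if 0:e drops first: 105 orders
  if 1:a drops first: 42 orders
  if 2:f drops first: 21 orders
heap linearizations: 168

168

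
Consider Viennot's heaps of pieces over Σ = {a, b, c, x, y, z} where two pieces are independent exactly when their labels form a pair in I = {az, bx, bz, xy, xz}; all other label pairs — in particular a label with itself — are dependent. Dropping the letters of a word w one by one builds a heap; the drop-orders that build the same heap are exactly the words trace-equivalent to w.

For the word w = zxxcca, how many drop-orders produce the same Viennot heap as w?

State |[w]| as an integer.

drop 0:z onto floor
drop 1:x onto floor
drop 2:x onto {1:x}
drop 3:c onto {0:z, 2:x}
drop 4:c onto {3:c}
drop 5:a onto {4:c}
ground layer = {0:z, 1:x}
drop-orders for the pieces not yet dropped (sum over which currently-grounded one goes next):
  1 to go: {5} 1
  2 to go: {4,5} 1
  3 to go: {3,4,5} 1
  4 to go: {0,3,4,5} 1  {2,3,4,5} 1
  if 0:z drops first: 1 orders
  if 1:x drops first: 2 orders
heap linearizations: 3

3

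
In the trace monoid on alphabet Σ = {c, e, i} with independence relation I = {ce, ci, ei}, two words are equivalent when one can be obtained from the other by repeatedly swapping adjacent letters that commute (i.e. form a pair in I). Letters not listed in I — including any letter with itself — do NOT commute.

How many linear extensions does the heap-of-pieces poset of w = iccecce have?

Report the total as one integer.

105

0(i) covers ∅
1(c) covers ∅
2(c) covers 1:c
3(e) covers ∅
4(c) covers 2:c
5(c) covers 4:c
6(e) covers 3:e
floor of heap: 0:i, 1:c, 3:e
completions by unplaced set U, small U first (add the entries for U minus each lowest piece of U):
  |U|=1: {0}:1  {5}:1  {6}:1
  |U|=2: {0,5}:2  {0,6}:2  {3,6}:1  {4,5}:1  {5,6}:2
  |U|=3: {0,3,6}:3  {0,4,5}:3  {0,5,6}:6  {2,4,5}:1  {3,5,6}:3  {4,5,6}:3
  |U|=4: {0,2,4,5}:4  {0,3,5,6}:12  {0,4,5,6}:12  {1,2,4,5}:1  {2,4,5,6}:4  {3,4,5,6}:6
  |U|=5: {0,1,2,4,5}:5  {0,2,4,5,6}:20  {0,3,4,5,6}:30  {1,2,4,5,6}:5  {2,3,4,5,6}:10
  start at 0(i): 15
  start at 1(c): 60
  start at 3(e): 30
sum over floor = 105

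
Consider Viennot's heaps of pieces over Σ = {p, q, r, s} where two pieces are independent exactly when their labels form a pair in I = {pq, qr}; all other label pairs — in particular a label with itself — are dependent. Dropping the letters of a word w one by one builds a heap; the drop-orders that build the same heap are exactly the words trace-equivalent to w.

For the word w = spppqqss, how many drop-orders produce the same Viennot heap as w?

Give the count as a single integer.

0(s) covers ∅
1(p) covers 0:s
2(p) covers 1:p
3(p) covers 2:p
4(q) covers 0:s
5(q) covers 4:q
6(s) covers 3:p, 5:q
7(s) covers 6:s
floor of heap: 0:s
completions by unplaced set U, small U first (add the entries for U minus each lowest piece of U):
  |U|=1: {7}:1
  |U|=2: {6,7}:1
  |U|=3: {3,6,7}:1  {5,6,7}:1
  |U|=4: {2,3,6,7}:1  {3,5,6,7}:2  {4,5,6,7}:1
  |U|=5: {1,2,3,6,7}:1  {2,3,5,6,7}:3  {3,4,5,6,7}:3
  |U|=6: {1,2,3,5,6,7}:4  {2,3,4,5,6,7}:6
  start at 0(s): 10

10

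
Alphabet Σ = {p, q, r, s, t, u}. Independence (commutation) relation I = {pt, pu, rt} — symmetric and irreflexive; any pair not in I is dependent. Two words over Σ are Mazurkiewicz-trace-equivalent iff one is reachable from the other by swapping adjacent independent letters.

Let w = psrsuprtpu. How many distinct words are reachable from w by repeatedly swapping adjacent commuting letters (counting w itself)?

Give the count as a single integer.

12

#0=p has no predecessor
#1=s depends on [0:p]
#2=r depends on [1:s]
#3=s depends on [2:r]
#4=u depends on [3:s]
#5=p depends on [3:s]
#6=r depends on [4:u, 5:p]
#7=t depends on [4:u]
#8=p depends on [6:r]
#9=u depends on [6:r, 7:t]
sources: [0:p]
N(rest) = Σ N(rest − s) over sources s of rest; N(one piece) = 1:
  size 1 → [8]=1  [9]=1
  size 2 → [7,9]=1  [8,9]=2
  size 3 → [6,8,9]=2  [7,8,9]=3
  size 4 → [5,6,8,9]=2  [6,7,8,9]=5
  size 5 → [4,6,7,8,9]=5  [5,6,7,8,9]=7
  size 6 → [4,5,6,7,8,9]=12
  size 7 → [3,4,5,6,7,8,9]=12
  size 8 → [2,3,4,5,6,7,8,9]=12
  first=0(p) contributes 12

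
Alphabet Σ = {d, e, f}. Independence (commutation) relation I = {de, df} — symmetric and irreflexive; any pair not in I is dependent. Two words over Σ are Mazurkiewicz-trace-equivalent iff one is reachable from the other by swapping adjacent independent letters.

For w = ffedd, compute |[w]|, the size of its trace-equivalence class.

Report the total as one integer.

10

drop 0:f onto floor
drop 1:f onto {0:f}
drop 2:e onto {1:f}
drop 3:d onto floor
drop 4:d onto {3:d}
ground layer = {0:f, 3:d}
drop-orders for the pieces not yet dropped (sum over which currently-grounded one goes next):
  1 to go: {2} 1  {4} 1
  2 to go: {1,2} 1  {2,4} 2  {3,4} 1
  3 to go: {0,1,2} 1  {1,2,4} 3  {2,3,4} 3
  if 0:f drops first: 6 orders
  if 3:d drops first: 4 orders
heap linearizations: 10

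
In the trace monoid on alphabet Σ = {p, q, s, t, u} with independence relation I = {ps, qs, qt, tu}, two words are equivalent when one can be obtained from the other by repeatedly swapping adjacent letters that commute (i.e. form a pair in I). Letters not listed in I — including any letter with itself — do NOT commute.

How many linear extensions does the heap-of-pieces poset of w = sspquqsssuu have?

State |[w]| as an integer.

drop 0:s onto floor
drop 1:s onto {0:s}
drop 2:p onto floor
drop 3:q onto {2:p}
drop 4:u onto {1:s, 3:q}
drop 5:q onto {4:u}
drop 6:s onto {4:u}
drop 7:s onto {6:s}
drop 8:s onto {7:s}
drop 9:u onto {5:q, 8:s}
drop 10:u onto {9:u}
ground layer = {0:s, 2:p}
drop-orders for the pieces not yet dropped (sum over which currently-grounded one goes next):
  1 to go: {10} 1
  2 to go: {9,10} 1
  3 to go: {5,9,10} 1  {8,9,10} 1
  4 to go: {5,8,9,10} 2  {7,8,9,10} 1
  5 to go: {5,7,8,9,10} 3  {6,7,8,9,10} 1
  6 to go: {5,6,7,8,9,10} 4
  7 to go: {4,5,6,7,8,9,10} 4
  8 to go: {1,4,5,6,7,8,9,10} 4  {3,4,5,6,7,8,9,10} 4
  9 to go: {0,1,4,5,6,7,8,9,10} 4  {1,3,4,5,6,7,8,9,10} 8  {2,3,4,5,6,7,8,9,10} 4
  if 0:s drops first: 12 orders
  if 2:p drops first: 12 orders
heap linearizations: 24

24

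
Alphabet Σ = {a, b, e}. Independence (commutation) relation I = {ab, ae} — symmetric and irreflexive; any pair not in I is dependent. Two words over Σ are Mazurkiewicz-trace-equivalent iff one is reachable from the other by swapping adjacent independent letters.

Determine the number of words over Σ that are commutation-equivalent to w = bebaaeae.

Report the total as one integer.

drop 0:b onto floor
drop 1:e onto {0:b}
drop 2:b onto {1:e}
drop 3:a onto floor
drop 4:a onto {3:a}
drop 5:e onto {2:b}
drop 6:a onto {4:a}
drop 7:e onto {5:e}
ground layer = {0:b, 3:a}
drop-orders for the pieces not yet dropped (sum over which currently-grounded one goes next):
  1 to go: {6} 1  {7} 1
  2 to go: {4,6} 1  {5,7} 1  {6,7} 2
  3 to go: {2,5,7} 1  {3,4,6} 1  {4,6,7} 3  {5,6,7} 3
  4 to go: {1,2,5,7} 1  {2,5,6,7} 4  {3,4,6,7} 4  {4,5,6,7} 6
  5 to go: {0,1,2,5,7} 1  {1,2,5,6,7} 5  {2,4,5,6,7} 10  {3,4,5,6,7} 10
  6 to go: {0,1,2,5,6,7} 6  {1,2,4,5,6,7} 15  {2,3,4,5,6,7} 20
  if 0:b drops first: 35 orders
  if 3:a drops first: 21 orders
heap linearizations: 56

56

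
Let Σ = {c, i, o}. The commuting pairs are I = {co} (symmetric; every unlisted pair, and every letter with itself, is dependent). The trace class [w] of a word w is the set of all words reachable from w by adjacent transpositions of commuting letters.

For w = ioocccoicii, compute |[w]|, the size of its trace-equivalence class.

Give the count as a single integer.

20

#0=i has no predecessor
#1=o depends on [0:i]
#2=o depends on [1:o]
#3=c depends on [0:i]
#4=c depends on [3:c]
#5=c depends on [4:c]
#6=o depends on [2:o]
#7=i depends on [5:c, 6:o]
#8=c depends on [7:i]
#9=i depends on [8:c]
#10=i depends on [9:i]
sources: [0:i]
N(rest) = Σ N(rest − s) over sources s of rest; N(one piece) = 1:
  size 1 → [10]=1
  size 2 → [9,10]=1
  size 3 → [8,9,10]=1
  size 4 → [7,8,9,10]=1
  size 5 → [5,7,8,9,10]=1  [6,7,8,9,10]=1
  size 6 → [2,6,7,8,9,10]=1  [4,5,7,8,9,10]=1  [5,6,7,8,9,10]=2
  size 7 → [1,2,6,7,8,9,10]=1  [2,5,6,7,8,9,10]=3  [3,4,5,7,8,9,10]=1  [4,5,6,7,8,9,10]=3
  size 8 → [1,2,5,6,7,8,9,10]=4  [2,4,5,6,7,8,9,10]=6  [3,4,5,6,7,8,9,10]=4
  size 9 → [1,2,4,5,6,7,8,9,10]=10  [2,3,4,5,6,7,8,9,10]=10
  first=0(i) contributes 20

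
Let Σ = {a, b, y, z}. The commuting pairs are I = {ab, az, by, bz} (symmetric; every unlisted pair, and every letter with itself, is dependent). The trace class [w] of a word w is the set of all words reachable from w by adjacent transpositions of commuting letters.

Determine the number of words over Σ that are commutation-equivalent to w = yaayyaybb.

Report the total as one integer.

36

#0=y has no predecessor
#1=a depends on [0:y]
#2=a depends on [1:a]
#3=y depends on [2:a]
#4=y depends on [3:y]
#5=a depends on [4:y]
#6=y depends on [5:a]
#7=b has no predecessor
#8=b depends on [7:b]
sources: [0:y, 7:b]
N(rest) = Σ N(rest − s) over sources s of rest; N(one piece) = 1:
  size 1 → [6]=1  [8]=1
  size 2 → [5,6]=1  [6,8]=2  [7,8]=1
  size 3 → [4,5,6]=1  [5,6,8]=3  [6,7,8]=3
  size 4 → [3,4,5,6]=1  [4,5,6,8]=4  [5,6,7,8]=6
  size 5 → [2,3,4,5,6]=1  [3,4,5,6,8]=5  [4,5,6,7,8]=10
  size 6 → [1,2,3,4,5,6]=1  [2,3,4,5,6,8]=6  [3,4,5,6,7,8]=15
  size 7 → [0,1,2,3,4,5,6]=1  [1,2,3,4,5,6,8]=7  [2,3,4,5,6,7,8]=21
  first=0(y) contributes 28
  first=7(b) contributes 8
|[w]| = 36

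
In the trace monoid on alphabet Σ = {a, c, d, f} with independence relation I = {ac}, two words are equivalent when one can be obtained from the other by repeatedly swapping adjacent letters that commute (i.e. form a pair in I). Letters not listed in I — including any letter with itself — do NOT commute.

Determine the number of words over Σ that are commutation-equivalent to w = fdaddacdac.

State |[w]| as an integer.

4

piece 0:f — minimal
piece 1:d rests on {0:f}
piece 2:a rests on {1:d}
piece 3:d rests on {2:a}
piece 4:d rests on {3:d}
piece 5:a rests on {4:d}
piece 6:c rests on {4:d}
piece 7:d rests on {5:a, 6:c}
piece 8:a rests on {7:d}
piece 9:c rests on {7:d}
minimal pieces: {0:f}
ways to finish when only these pieces remain (= sum over removing one remaining piece with nothing left below it):
  1 left: {8}→1  {9}→1
  2 left: {8,9}→2
  3 left: {7,8,9}→2
  4 left: {5,7,8,9}→2  {6,7,8,9}→2
  5 left: {5,6,7,8,9}→4
  6 left: {4,5,6,7,8,9}→4
  7 left: {3,4,5,6,7,8,9}→4
  8 left: {2,3,4,5,6,7,8,9}→4
  placing 0:f first → 4 extensions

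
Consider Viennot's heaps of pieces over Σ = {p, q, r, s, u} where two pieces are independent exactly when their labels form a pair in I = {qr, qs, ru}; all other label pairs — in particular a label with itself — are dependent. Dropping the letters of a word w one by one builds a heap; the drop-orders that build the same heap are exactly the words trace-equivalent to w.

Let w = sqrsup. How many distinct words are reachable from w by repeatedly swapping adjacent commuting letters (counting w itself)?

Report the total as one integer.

4

0(s) covers ∅
1(q) covers ∅
2(r) covers 0:s
3(s) covers 2:r
4(u) covers 1:q, 3:s
5(p) covers 4:u
floor of heap: 0:s, 1:q
completions by unplaced set U, small U first (add the entries for U minus each lowest piece of U):
  |U|=1: {5}:1
  |U|=2: {4,5}:1
  |U|=3: {1,4,5}:1  {3,4,5}:1
  |U|=4: {1,3,4,5}:2  {2,3,4,5}:1
  start at 0(s): 3
  start at 1(q): 1
sum over floor = 4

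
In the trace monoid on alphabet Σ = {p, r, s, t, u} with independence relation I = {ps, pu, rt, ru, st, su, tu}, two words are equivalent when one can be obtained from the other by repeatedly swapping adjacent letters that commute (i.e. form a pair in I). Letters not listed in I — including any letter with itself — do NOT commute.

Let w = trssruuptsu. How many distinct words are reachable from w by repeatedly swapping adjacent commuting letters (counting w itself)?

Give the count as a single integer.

2640

drop 0:t onto floor
drop 1:r onto floor
drop 2:s onto {1:r}
drop 3:s onto {2:s}
drop 4:r onto {3:s}
drop 5:u onto floor
drop 6:u onto {5:u}
drop 7:p onto {0:t, 4:r}
drop 8:t onto {7:p}
drop 9:s onto {4:r}
drop 10:u onto {6:u}
ground layer = {0:t, 1:r, 5:u}
drop-orders for the pieces not yet dropped (sum over which currently-grounded one goes next):
  1 to go: {8} 1  {9} 1  {10} 1
  2 to go: {6,10} 1  {7,8} 1  {8,9} 2  {8,10} 2  {9,10} 2
  3 to go: {0,7,8} 1  {5,6,10} 1  {6,8,10} 3  {6,9,10} 3  {7,8,9} 3  {7,8,10} 3  {8,9,10} 6
  4 to go: {0,7,8,9} 4  {0,7,8,10} 4  {4,7,8,9} 3  {5,6,8,10} 4  {5,6,9,10} 4  {6,7,8,10} 6  {6,8,9,10} 12  {7,8,9,10} 12
  5 to go: {0,4,7,8,9} 7  {0,6,7,8,10} 10  {0,7,8,9,10} 20  {3,4,7,8,9} 3  {4,7,8,9,10} 15  {5,6,7,8,10} 10  {5,6,8,9,10} 20  {6,7,8,9,10} 30
  6 to go: {0,3,4,7,8,9} 10  {0,4,7,8,9,10} 42  {0,5,6,7,8,10} 20  {0,6,7,8,9,10} 60  {2,3,4,7,8,9} 3  {3,4,7,8,9,10} 18  {4,6,7,8,9,10} 45  {5,6,7,8,9,10} 60
  7 to go: {0,2,3,4,7,8,9} 13  {0,3,4,7,8,9,10} 70  {0,4,6,7,8,9,10} 147  {0,5,6,7,8,9,10} 140  {1,2,3,4,7,8,9} 3  {2,3,4,7,8,9,10} 21  {3,4,6,7,8,9,10} 63  {4,5,6,7,8,9,10} 105
  8 to go: {0,1,2,3,4,7,8,9} 16  {0,2,3,4,7,8,9,10} 104  {0,3,4,6,7,8,9,10} 280  {0,4,5,6,7,8,9,10} 392  {1,2,3,4,7,8,9,10} 24  {2,3,4,6,7,8,9,10} 84  {3,4,5,6,7,8,9,10} 168
  9 to go: {0,1,2,3,4,7,8,9,10} 144  {0,2,3,4,6,7,8,9,10} 468  {0,3,4,5,6,7,8,9,10} 840  {1,2,3,4,6,7,8,9,10} 108  {2,3,4,5,6,7,8,9,10} 252
  if 0:t drops first: 360 orders
  if 1:r drops first: 1560 orders
  if 5:u drops first: 720 orders
heap linearizations: 2640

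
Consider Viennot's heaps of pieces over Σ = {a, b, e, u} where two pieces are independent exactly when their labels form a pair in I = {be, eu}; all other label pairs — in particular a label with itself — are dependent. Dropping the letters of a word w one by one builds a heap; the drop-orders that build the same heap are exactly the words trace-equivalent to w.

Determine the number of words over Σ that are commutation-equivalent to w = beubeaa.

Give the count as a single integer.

#0=b has no predecessor
#1=e has no predecessor
#2=u depends on [0:b]
#3=b depends on [2:u]
#4=e depends on [1:e]
#5=a depends on [3:b, 4:e]
#6=a depends on [5:a]
sources: [0:b, 1:e]
N(rest) = Σ N(rest − s) over sources s of rest; N(one piece) = 1:
  size 1 → [6]=1
  size 2 → [5,6]=1
  size 3 → [3,5,6]=1  [4,5,6]=1
  size 4 → [1,4,5,6]=1  [2,3,5,6]=1  [3,4,5,6]=2
  size 5 → [0,2,3,5,6]=1  [1,3,4,5,6]=3  [2,3,4,5,6]=3
  first=0(b) contributes 6
  first=1(e) contributes 4
|[w]| = 10

10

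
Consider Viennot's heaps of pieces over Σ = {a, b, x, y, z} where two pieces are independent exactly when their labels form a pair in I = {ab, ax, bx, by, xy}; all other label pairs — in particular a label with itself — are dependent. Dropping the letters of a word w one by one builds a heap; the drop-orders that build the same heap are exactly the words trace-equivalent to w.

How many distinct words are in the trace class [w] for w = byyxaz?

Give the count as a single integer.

20

drop 0:b onto floor
drop 1:y onto floor
drop 2:y onto {1:y}
drop 3:x onto floor
drop 4:a onto {2:y}
drop 5:z onto {0:b, 3:x, 4:a}
ground layer = {0:b, 1:y, 3:x}
drop-orders for the pieces not yet dropped (sum over which currently-grounded one goes next):
  1 to go: {5} 1
  2 to go: {0,5} 1  {3,5} 1  {4,5} 1
  3 to go: {0,3,5} 2  {0,4,5} 2  {2,4,5} 1  {3,4,5} 2
  4 to go: {0,2,4,5} 3  {0,3,4,5} 6  {1,2,4,5} 1  {2,3,4,5} 3
  if 0:b drops first: 4 orders
  if 1:y drops first: 12 orders
  if 3:x drops first: 4 orders
heap linearizations: 20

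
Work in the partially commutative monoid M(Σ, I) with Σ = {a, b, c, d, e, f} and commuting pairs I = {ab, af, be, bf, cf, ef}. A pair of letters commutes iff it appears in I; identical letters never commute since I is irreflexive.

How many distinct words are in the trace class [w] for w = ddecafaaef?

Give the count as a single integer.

28

#0=d has no predecessor
#1=d depends on [0:d]
#2=e depends on [1:d]
#3=c depends on [2:e]
#4=a depends on [3:c]
#5=f depends on [1:d]
#6=a depends on [4:a]
#7=a depends on [6:a]
#8=e depends on [7:a]
#9=f depends on [5:f]
sources: [0:d]
N(rest) = Σ N(rest − s) over sources s of rest; N(one piece) = 1:
  size 1 → [8]=1  [9]=1
  size 2 → [5,9]=1  [7,8]=1  [8,9]=2
  size 3 → [5,8,9]=3  [6,7,8]=1  [7,8,9]=3
  size 4 → [4,6,7,8]=1  [5,7,8,9]=6  [6,7,8,9]=4
  size 5 → [3,4,6,7,8]=1  [4,6,7,8,9]=5  [5,6,7,8,9]=10
  size 6 → [2,3,4,6,7,8]=1  [3,4,6,7,8,9]=6  [4,5,6,7,8,9]=15
  size 7 → [2,3,4,6,7,8,9]=7  [3,4,5,6,7,8,9]=21
  size 8 → [2,3,4,5,6,7,8,9]=28
  first=0(d) contributes 28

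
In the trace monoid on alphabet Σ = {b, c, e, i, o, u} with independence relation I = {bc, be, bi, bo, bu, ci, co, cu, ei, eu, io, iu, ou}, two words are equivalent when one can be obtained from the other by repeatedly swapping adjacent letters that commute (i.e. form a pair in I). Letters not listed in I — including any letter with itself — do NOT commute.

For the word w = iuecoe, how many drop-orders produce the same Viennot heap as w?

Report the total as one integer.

60

drop 0:i onto floor
drop 1:u onto floor
drop 2:e onto floor
drop 3:c onto {2:e}
drop 4:o onto {2:e}
drop 5:e onto {3:c, 4:o}
ground layer = {0:i, 1:u, 2:e}
drop-orders for the pieces not yet dropped (sum over which currently-grounded one goes next):
  1 to go: {0} 1  {1} 1  {5} 1
  2 to go: {0,1} 2  {0,5} 2  {1,5} 2  {3,5} 1  {4,5} 1
  3 to go: {0,1,5} 6  {0,3,5} 3  {0,4,5} 3  {1,3,5} 3  {1,4,5} 3  {3,4,5} 2
  4 to go: {0,1,3,5} 12  {0,1,4,5} 12  {0,3,4,5} 8  {1,3,4,5} 8  {2,3,4,5} 2
  if 0:i drops first: 10 orders
  if 1:u drops first: 10 orders
  if 2:e drops first: 40 orders
heap linearizations: 60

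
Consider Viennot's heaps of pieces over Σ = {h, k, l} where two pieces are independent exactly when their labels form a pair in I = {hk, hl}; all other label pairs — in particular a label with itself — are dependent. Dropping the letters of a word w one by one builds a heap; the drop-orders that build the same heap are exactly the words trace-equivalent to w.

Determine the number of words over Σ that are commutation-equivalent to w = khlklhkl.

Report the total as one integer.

0(k) covers ∅
1(h) covers ∅
2(l) covers 0:k
3(k) covers 2:l
4(l) covers 3:k
5(h) covers 1:h
6(k) covers 4:l
7(l) covers 6:k
floor of heap: 0:k, 1:h
completions by unplaced set U, small U first (add the entries for U minus each lowest piece of U):
  |U|=1: {5}:1  {7}:1
  |U|=2: {1,5}:1  {5,7}:2  {6,7}:1
  |U|=3: {1,5,7}:3  {4,6,7}:1  {5,6,7}:3
  |U|=4: {1,5,6,7}:6  {3,4,6,7}:1  {4,5,6,7}:4
  |U|=5: {1,4,5,6,7}:10  {2,3,4,6,7}:1  {3,4,5,6,7}:5
  |U|=6: {0,2,3,4,6,7}:1  {1,3,4,5,6,7}:15  {2,3,4,5,6,7}:6
  start at 0(k): 21
  start at 1(h): 7
sum over floor = 28

28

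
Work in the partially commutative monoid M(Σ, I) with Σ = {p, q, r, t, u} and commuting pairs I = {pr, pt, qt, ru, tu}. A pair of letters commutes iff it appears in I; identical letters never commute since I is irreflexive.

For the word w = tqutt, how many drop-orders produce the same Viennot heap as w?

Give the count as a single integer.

10

0(t) covers ∅
1(q) covers ∅
2(u) covers 1:q
3(t) covers 0:t
4(t) covers 3:t
floor of heap: 0:t, 1:q
completions by unplaced set U, small U first (add the entries for U minus each lowest piece of U):
  |U|=1: {2}:1  {4}:1
  |U|=2: {1,2}:1  {2,4}:2  {3,4}:1
  |U|=3: {0,3,4}:1  {1,2,4}:3  {2,3,4}:3
  start at 0(t): 6
  start at 1(q): 4
sum over floor = 10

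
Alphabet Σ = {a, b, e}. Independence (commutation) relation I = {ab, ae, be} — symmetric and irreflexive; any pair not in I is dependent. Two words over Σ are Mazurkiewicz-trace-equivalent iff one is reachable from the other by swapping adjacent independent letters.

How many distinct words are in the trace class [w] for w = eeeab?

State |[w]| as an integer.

#0=e has no predecessor
#1=e depends on [0:e]
#2=e depends on [1:e]
#3=a has no predecessor
#4=b has no predecessor
sources: [0:e, 3:a, 4:b]
N(rest) = Σ N(rest − s) over sources s of rest; N(one piece) = 1:
  size 1 → [2]=1  [3]=1  [4]=1
  size 2 → [1,2]=1  [2,3]=2  [2,4]=2  [3,4]=2
  size 3 → [0,1,2]=1  [1,2,3]=3  [1,2,4]=3  [2,3,4]=6
  first=0(e) contributes 12
  first=3(a) contributes 4
  first=4(b) contributes 4
|[w]| = 20

20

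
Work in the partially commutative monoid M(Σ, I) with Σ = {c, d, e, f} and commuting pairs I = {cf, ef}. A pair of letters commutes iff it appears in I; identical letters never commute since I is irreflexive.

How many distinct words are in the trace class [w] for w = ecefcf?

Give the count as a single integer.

15

piece 0:e — minimal
piece 1:c rests on {0:e}
piece 2:e rests on {1:c}
piece 3:f — minimal
piece 4:c rests on {2:e}
piece 5:f rests on {3:f}
minimal pieces: {0:e, 3:f}
ways to finish when only these pieces remain (= sum over removing one remaining piece with nothing left below it):
  1 left: {4}→1  {5}→1
  2 left: {2,4}→1  {3,5}→1  {4,5}→2
  3 left: {1,2,4}→1  {2,4,5}→3  {3,4,5}→3
  4 left: {0,1,2,4}→1  {1,2,4,5}→4  {2,3,4,5}→6
  placing 0:e first → 10 extensions
  placing 3:f first → 5 extensions
total linear extensions = 15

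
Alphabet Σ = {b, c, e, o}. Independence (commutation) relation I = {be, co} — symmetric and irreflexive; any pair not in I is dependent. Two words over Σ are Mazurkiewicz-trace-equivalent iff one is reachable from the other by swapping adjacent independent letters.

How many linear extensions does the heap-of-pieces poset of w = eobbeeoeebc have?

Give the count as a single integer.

18

#0=e has no predecessor
#1=o depends on [0:e]
#2=b depends on [1:o]
#3=b depends on [2:b]
#4=e depends on [1:o]
#5=e depends on [4:e]
#6=o depends on [3:b, 5:e]
#7=e depends on [6:o]
#8=e depends on [7:e]
#9=b depends on [6:o]
#10=c depends on [8:e, 9:b]
sources: [0:e]
N(rest) = Σ N(rest − s) over sources s of rest; N(one piece) = 1:
  size 1 → [10]=1
  size 2 → [8,10]=1  [9,10]=1
  size 3 → [7,8,10]=1  [8,9,10]=2
  size 4 → [7,8,9,10]=3
  size 5 → [6,7,8,9,10]=3
  size 6 → [3,6,7,8,9,10]=3  [5,6,7,8,9,10]=3
  size 7 → [2,3,6,7,8,9,10]=3  [3,5,6,7,8,9,10]=6  [4,5,6,7,8,9,10]=3
  size 8 → [2,3,5,6,7,8,9,10]=9  [3,4,5,6,7,8,9,10]=9
  size 9 → [2,3,4,5,6,7,8,9,10]=18
  first=0(e) contributes 18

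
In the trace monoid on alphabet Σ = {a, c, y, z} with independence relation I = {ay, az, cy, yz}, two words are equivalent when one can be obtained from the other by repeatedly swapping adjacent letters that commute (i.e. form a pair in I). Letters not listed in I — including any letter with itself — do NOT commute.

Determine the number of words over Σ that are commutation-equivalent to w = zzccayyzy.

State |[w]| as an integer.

168

#0=z has no predecessor
#1=z depends on [0:z]
#2=c depends on [1:z]
#3=c depends on [2:c]
#4=a depends on [3:c]
#5=y has no predecessor
#6=y depends on [5:y]
#7=z depends on [3:c]
#8=y depends on [6:y]
sources: [0:z, 5:y]
N(rest) = Σ N(rest − s) over sources s of rest; N(one piece) = 1:
  size 1 → [4]=1  [7]=1  [8]=1
  size 2 → [4,7]=2  [4,8]=2  [6,8]=1  [7,8]=2
  size 3 → [3,4,7]=2  [4,6,8]=3  [4,7,8]=6  [5,6,8]=1  [6,7,8]=3
  size 4 → [2,3,4,7]=2  [3,4,7,8]=8  [4,5,6,8]=4  [4,6,7,8]=12  [5,6,7,8]=4
  size 5 → [1,2,3,4,7]=2  [2,3,4,7,8]=10  [3,4,6,7,8]=20  [4,5,6,7,8]=20
  size 6 → [0,1,2,3,4,7]=2  [1,2,3,4,7,8]=12  [2,3,4,6,7,8]=30  [3,4,5,6,7,8]=40
  size 7 → [0,1,2,3,4,7,8]=14  [1,2,3,4,6,7,8]=42  [2,3,4,5,6,7,8]=70
  first=0(z) contributes 112
  first=5(y) contributes 56
|[w]| = 168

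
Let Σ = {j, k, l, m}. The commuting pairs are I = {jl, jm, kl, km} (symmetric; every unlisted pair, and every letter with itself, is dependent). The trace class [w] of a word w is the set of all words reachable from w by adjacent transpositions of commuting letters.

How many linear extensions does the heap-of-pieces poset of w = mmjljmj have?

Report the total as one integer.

35

0(m) covers ∅
1(m) covers 0:m
2(j) covers ∅
3(l) covers 1:m
4(j) covers 2:j
5(m) covers 3:l
6(j) covers 4:j
floor of heap: 0:m, 2:j
completions by unplaced set U, small U first (add the entries for U minus each lowest piece of U):
  |U|=1: {5}:1  {6}:1
  |U|=2: {3,5}:1  {4,6}:1  {5,6}:2
  |U|=3: {1,3,5}:1  {2,4,6}:1  {3,5,6}:3  {4,5,6}:3
  |U|=4: {0,1,3,5}:1  {1,3,5,6}:4  {2,4,5,6}:4  {3,4,5,6}:6
  |U|=5: {0,1,3,5,6}:5  {1,3,4,5,6}:10  {2,3,4,5,6}:10
  start at 0(m): 20
  start at 2(j): 15
sum over floor = 35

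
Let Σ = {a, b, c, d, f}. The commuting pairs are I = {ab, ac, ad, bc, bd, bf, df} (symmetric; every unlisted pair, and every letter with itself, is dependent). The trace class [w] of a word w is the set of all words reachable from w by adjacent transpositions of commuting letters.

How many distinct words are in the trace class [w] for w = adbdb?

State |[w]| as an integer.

#0=a has no predecessor
#1=d has no predecessor
#2=b has no predecessor
#3=d depends on [1:d]
#4=b depends on [2:b]
sources: [0:a, 1:d, 2:b]
N(rest) = Σ N(rest − s) over sources s of rest; N(one piece) = 1:
  size 1 → [0]=1  [3]=1  [4]=1
  size 2 → [0,3]=2  [0,4]=2  [1,3]=1  [2,4]=1  [3,4]=2
  size 3 → [0,1,3]=3  [0,2,4]=3  [0,3,4]=6  [1,3,4]=3  [2,3,4]=3
  first=0(a) contributes 6
  first=1(d) contributes 12
  first=2(b) contributes 12
|[w]| = 30

30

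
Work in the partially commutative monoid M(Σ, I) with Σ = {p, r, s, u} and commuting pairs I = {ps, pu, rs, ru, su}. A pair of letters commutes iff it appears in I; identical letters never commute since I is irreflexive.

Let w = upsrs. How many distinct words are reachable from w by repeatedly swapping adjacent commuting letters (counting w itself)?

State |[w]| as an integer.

30

drop 0:u onto floor
drop 1:p onto floor
drop 2:s onto floor
drop 3:r onto {1:p}
drop 4:s onto {2:s}
ground layer = {0:u, 1:p, 2:s}
drop-orders for the pieces not yet dropped (sum over which currently-grounded one goes next):
  1 to go: {0} 1  {3} 1  {4} 1
  2 to go: {0,3} 2  {0,4} 2  {1,3} 1  {2,4} 1  {3,4} 2
  3 to go: {0,1,3} 3  {0,2,4} 3  {0,3,4} 6  {1,3,4} 3  {2,3,4} 3
  if 0:u drops first: 6 orders
  if 1:p drops first: 12 orders
  if 2:s drops first: 12 orders
heap linearizations: 30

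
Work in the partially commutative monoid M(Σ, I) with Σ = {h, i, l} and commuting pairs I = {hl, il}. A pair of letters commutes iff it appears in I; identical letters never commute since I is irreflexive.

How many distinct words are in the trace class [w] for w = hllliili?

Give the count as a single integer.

70

#0=h has no predecessor
#1=l has no predecessor
#2=l depends on [1:l]
#3=l depends on [2:l]
#4=i depends on [0:h]
#5=i depends on [4:i]
#6=l depends on [3:l]
#7=i depends on [5:i]
sources: [0:h, 1:l]
N(rest) = Σ N(rest − s) over sources s of rest; N(one piece) = 1:
  size 1 → [6]=1  [7]=1
  size 2 → [3,6]=1  [5,7]=1  [6,7]=2
  size 3 → [2,3,6]=1  [3,6,7]=3  [4,5,7]=1  [5,6,7]=3
  size 4 → [0,4,5,7]=1  [1,2,3,6]=1  [2,3,6,7]=4  [3,5,6,7]=6  [4,5,6,7]=4
  size 5 → [0,4,5,6,7]=5  [1,2,3,6,7]=5  [2,3,5,6,7]=10  [3,4,5,6,7]=10
  size 6 → [0,3,4,5,6,7]=15  [1,2,3,5,6,7]=15  [2,3,4,5,6,7]=20
  first=0(h) contributes 35
  first=1(l) contributes 35
|[w]| = 70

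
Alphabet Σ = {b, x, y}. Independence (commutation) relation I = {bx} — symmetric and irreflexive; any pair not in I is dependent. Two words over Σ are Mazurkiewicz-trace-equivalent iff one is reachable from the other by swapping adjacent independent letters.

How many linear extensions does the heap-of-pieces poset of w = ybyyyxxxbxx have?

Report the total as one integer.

6

drop 0:y onto floor
drop 1:b onto {0:y}
drop 2:y onto {1:b}
drop 3:y onto {2:y}
drop 4:y onto {3:y}
drop 5:x onto {4:y}
drop 6:x onto {5:x}
drop 7:x onto {6:x}
drop 8:b onto {4:y}
drop 9:x onto {7:x}
drop 10:x onto {9:x}
ground layer = {0:y}
drop-orders for the pieces not yet dropped (sum over which currently-grounded one goes next):
  1 to go: {8} 1  {10} 1
  2 to go: {8,10} 2  {9,10} 1
  3 to go: {7,9,10} 1  {8,9,10} 3
  4 to go: {6,7,9,10} 1  {7,8,9,10} 4
  5 to go: {5,6,7,9,10} 1  {6,7,8,9,10} 5
  6 to go: {5,6,7,8,9,10} 6
  7 to go: {4,5,6,7,8,9,10} 6
  8 to go: {3,4,5,6,7,8,9,10} 6
  9 to go: {2,3,4,5,6,7,8,9,10} 6
  if 0:y drops first: 6 orders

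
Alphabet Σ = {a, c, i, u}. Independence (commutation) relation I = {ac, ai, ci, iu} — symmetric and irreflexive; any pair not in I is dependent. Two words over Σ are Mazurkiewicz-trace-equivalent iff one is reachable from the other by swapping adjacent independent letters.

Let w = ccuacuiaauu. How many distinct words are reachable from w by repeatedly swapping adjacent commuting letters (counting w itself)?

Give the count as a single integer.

22

drop 0:c onto floor
drop 1:c onto {0:c}
drop 2:u onto {1:c}
drop 3:a onto {2:u}
drop 4:c onto {2:u}
drop 5:u onto {3:a, 4:c}
drop 6:i onto floor
drop 7:a onto {5:u}
drop 8:a onto {7:a}
drop 9:u onto {8:a}
drop 10:u onto {9:u}
ground layer = {0:c, 6:i}
drop-orders for the pieces not yet dropped (sum over which currently-grounded one goes next):
  1 to go: {6} 1  {10} 1
  2 to go: {6,10} 2  {9,10} 1
  3 to go: {6,9,10} 3  {8,9,10} 1
  4 to go: {6,8,9,10} 4  {7,8,9,10} 1
  5 to go: {5,7,8,9,10} 1  {6,7,8,9,10} 5
  6 to go: {3,5,7,8,9,10} 1  {4,5,7,8,9,10} 1  {5,6,7,8,9,10} 6
  7 to go: {3,4,5,7,8,9,10} 2  {3,5,6,7,8,9,10} 7  {4,5,6,7,8,9,10} 7
  8 to go: {2,3,4,5,7,8,9,10} 2  {3,4,5,6,7,8,9,10} 16
  9 to go: {1,2,3,4,5,7,8,9,10} 2  {2,3,4,5,6,7,8,9,10} 18
  if 0:c drops first: 20 orders
  if 6:i drops first: 2 orders
heap linearizations: 22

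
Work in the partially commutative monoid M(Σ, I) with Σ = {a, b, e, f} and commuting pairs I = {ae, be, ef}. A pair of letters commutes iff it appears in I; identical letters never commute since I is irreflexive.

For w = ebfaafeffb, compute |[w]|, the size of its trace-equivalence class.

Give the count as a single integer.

45

0(e) covers ∅
1(b) covers ∅
2(f) covers 1:b
3(a) covers 2:f
4(a) covers 3:a
5(f) covers 4:a
6(e) covers 0:e
7(f) covers 5:f
8(f) covers 7:f
9(b) covers 8:f
floor of heap: 0:e, 1:b
completions by unplaced set U, small U first (add the entries for U minus each lowest piece of U):
  |U|=1: {6}:1  {9}:1
  |U|=2: {0,6}:1  {6,9}:2  {8,9}:1
  |U|=3: {0,6,9}:3  {6,8,9}:3  {7,8,9}:1
  |U|=4: {0,6,8,9}:6  {5,7,8,9}:1  {6,7,8,9}:4
  |U|=5: {0,6,7,8,9}:10  {4,5,7,8,9}:1  {5,6,7,8,9}:5
  |U|=6: {0,5,6,7,8,9}:15  {3,4,5,7,8,9}:1  {4,5,6,7,8,9}:6
  |U|=7: {0,4,5,6,7,8,9}:21  {2,3,4,5,7,8,9}:1  {3,4,5,6,7,8,9}:7
  |U|=8: {0,3,4,5,6,7,8,9}:28  {1,2,3,4,5,7,8,9}:1  {2,3,4,5,6,7,8,9}:8
  start at 0(e): 9
  start at 1(b): 36
sum over floor = 45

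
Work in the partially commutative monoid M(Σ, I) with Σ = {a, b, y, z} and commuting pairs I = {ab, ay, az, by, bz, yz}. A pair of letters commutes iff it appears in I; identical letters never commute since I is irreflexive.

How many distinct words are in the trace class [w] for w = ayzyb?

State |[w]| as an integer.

drop 0:a onto floor
drop 1:y onto floor
drop 2:z onto floor
drop 3:y onto {1:y}
drop 4:b onto floor
ground layer = {0:a, 1:y, 2:z, 4:b}
drop-orders for the pieces not yet dropped (sum over which currently-grounded one goes next):
  1 to go: {0} 1  {2} 1  {3} 1  {4} 1
  2 to go: {0,2} 2  {0,3} 2  {0,4} 2  {1,3} 1  {2,3} 2  {2,4} 2  {3,4} 2
  3 to go: {0,1,3} 3  {0,2,3} 6  {0,2,4} 6  {0,3,4} 6  {1,2,3} 3  {1,3,4} 3  {2,3,4} 6
  if 0:a drops first: 12 orders
  if 1:y drops first: 24 orders
  if 2:z drops first: 12 orders
  if 4:b drops first: 12 orders
heap linearizations: 60

60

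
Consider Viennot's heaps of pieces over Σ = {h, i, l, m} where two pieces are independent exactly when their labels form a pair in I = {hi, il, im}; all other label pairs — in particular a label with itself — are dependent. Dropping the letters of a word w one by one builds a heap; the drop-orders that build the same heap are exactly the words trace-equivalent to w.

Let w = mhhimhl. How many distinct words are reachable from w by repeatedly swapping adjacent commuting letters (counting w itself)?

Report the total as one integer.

7

piece 0:m — minimal
piece 1:h rests on {0:m}
piece 2:h rests on {1:h}
piece 3:i — minimal
piece 4:m rests on {2:h}
piece 5:h rests on {4:m}
piece 6:l rests on {5:h}
minimal pieces: {0:m, 3:i}
ways to finish when only these pieces remain (= sum over removing one remaining piece with nothing left below it):
  1 left: {3}→1  {6}→1
  2 left: {3,6}→2  {5,6}→1
  3 left: {3,5,6}→3  {4,5,6}→1
  4 left: {2,4,5,6}→1  {3,4,5,6}→4
  5 left: {1,2,4,5,6}→1  {2,3,4,5,6}→5
  placing 0:m first → 6 extensions
  placing 3:i first → 1 extensions
total linear extensions = 7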